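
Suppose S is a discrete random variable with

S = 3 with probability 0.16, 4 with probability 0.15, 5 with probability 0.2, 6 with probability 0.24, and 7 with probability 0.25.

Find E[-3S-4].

-19.81

E[-3S-4] = Σ (-3s-4)·P(S=s)
 = (-13)·0.16 + (-16)·0.15 + (-19)·0.2 + (-22)·0.24 + (-25)·0.25
 = (-2.08) + (-2.4) + (-3.8) + (-5.28) + (-6.25)
 = -19.81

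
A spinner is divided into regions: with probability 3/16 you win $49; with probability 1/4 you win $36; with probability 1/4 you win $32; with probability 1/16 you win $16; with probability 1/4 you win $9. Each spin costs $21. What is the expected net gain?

E[payout] = 49·3/16 + 36·1/4 + 32·1/4 + 16·1/16 + 9·1/4
 = 147/16 + 9 + 8 + 1 + 9/4
 = 471/16
Net = 471/16 - 21 = 135/16

8.4375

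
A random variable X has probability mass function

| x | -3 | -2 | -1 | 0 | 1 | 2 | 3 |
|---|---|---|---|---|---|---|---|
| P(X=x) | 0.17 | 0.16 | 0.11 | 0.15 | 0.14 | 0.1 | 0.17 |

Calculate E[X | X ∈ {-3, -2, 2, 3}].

-0.2

P(X ∈ {-3, -2, 2, 3}) = 0.17 + 0.16 + 0.1 + 0.17 = 0.6.
E[X | X ∈ {-3, -2, 2, 3}] = [(-3)·0.17 + (-2)·0.16 + 2·0.1 + 3·0.17] / 0.6
 = -0.12 / 0.6
 = -1/5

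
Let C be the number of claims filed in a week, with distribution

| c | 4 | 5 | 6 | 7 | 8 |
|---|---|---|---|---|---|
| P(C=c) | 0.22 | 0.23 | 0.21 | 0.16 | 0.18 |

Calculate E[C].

E[C] = Σ c·P(C=c)
 = 4·0.22 + 5·0.23 + 6·0.21 + 7·0.16 + 8·0.18
 = 0.88 + 1.15 + 1.26 + 1.12 + 1.44
 = 5.85

5.85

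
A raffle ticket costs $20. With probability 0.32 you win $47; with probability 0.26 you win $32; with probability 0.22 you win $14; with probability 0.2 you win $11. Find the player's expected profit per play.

E[payout] = 47·0.32 + 32·0.26 + 14·0.22 + 11·0.2
 = 15.04 + 8.32 + 3.08 + 2.2
 = 28.64
Net = 28.64 - 20 = 8.64

8.64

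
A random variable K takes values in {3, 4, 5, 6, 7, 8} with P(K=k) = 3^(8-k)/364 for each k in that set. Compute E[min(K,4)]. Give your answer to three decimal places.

E[min(K,4)] = Σ min(k,4)·P(K=k)
 = 3·243/364 + 4·81/364 + 4·27/364 + 4·9/364 + 4·3/364 + 4·1/364
 = 729/364 + 81/91 + 27/91 + 9/91 + 3/91 + 1/91
 = 1213/364

3.332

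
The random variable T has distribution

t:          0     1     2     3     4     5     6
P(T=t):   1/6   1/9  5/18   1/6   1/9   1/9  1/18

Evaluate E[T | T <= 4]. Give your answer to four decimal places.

1.9333

P(T <= 4) = 1/6 + 1/9 + 5/18 + 1/6 + 1/9 = 5/6.
E[T | T <= 4] = [0·1/6 + 1·1/9 + 2·5/18 + 3·1/6 + 4·1/9] / (5/6)
 = 29/18 / (5/6)
 = 29/15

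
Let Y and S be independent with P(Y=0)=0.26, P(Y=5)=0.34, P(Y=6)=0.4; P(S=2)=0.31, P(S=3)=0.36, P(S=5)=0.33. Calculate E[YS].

13.735

E[YS] = Σ_y Σ_s ys · P(Y=y)P(S=s)
 = 0·0.0806 + 0·0.0936 + 0·0.0858 + 10·0.1054 + 15·0.1224 + 25·0.1122 + 12·0.124 + 18·0.144 + 30·0.132
 = 0 + 0 + 0 + 1.054 + 1.836 + 2.805 + 1.488 + 2.592 + 3.96
 = 13.735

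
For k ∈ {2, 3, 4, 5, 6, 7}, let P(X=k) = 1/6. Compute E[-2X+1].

-8

E[-2X+1] = Σ (-2x+1)·P(X=x)
 = (-3)·1/6 + (-5)·1/6 + (-7)·1/6 + (-9)·1/6 + (-11)·1/6 + (-13)·1/6
 = (-1/2) + (-5/6) + (-7/6) + (-3/2) + (-11/6) + (-13/6)
 = -8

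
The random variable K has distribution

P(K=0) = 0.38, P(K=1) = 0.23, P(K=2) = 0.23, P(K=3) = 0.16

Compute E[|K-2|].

1.15

E[|K-2|] = Σ |k-2|·P(K=k)
 = 2·0.38 + 1·0.23 + 0·0.23 + 1·0.16
 = 0.76 + 0.23 + 0 + 0.16
 = 1.15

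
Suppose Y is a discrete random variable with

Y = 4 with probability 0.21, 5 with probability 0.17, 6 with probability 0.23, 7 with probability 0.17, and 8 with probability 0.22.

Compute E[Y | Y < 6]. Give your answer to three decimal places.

P(Y < 6) = 0.21 + 0.17 = 0.38.
E[Y | Y < 6] = [4·0.21 + 5·0.17] / 0.38
 = 1.69 / 0.38
 = 169/38

4.447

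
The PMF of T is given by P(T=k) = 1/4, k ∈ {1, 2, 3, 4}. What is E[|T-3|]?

E[|T-3|] = Σ |t-3|·P(T=t)
 = 2·1/4 + 1·1/4 + 0·1/4 + 1·1/4
 = 1/2 + 1/4 + 0 + 1/4
 = 1

1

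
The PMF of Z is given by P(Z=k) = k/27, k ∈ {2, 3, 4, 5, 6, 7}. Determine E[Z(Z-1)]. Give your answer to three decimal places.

E[Z(Z-1)] = Σ z(z-1)·P(Z=z)
 = 2·2/27 + 6·1/9 + 12·4/27 + 20·5/27 + 30·2/9 + 42·7/27
 = 4/27 + 2/3 + 16/9 + 100/27 + 20/3 + 98/9
 = 644/27

23.852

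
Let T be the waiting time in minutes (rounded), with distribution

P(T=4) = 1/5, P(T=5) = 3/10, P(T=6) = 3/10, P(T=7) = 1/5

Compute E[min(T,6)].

5.3

E[min(T,6)] = Σ min(t,6)·P(T=t)
 = 4·1/5 + 5·3/10 + 6·3/10 + 6·1/5
 = 4/5 + 3/2 + 9/5 + 6/5
 = 53/10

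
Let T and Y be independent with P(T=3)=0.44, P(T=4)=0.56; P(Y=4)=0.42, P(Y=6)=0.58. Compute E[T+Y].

8.72

E[T+Y] = Σ_t Σ_y (t+y) · P(T=t)P(Y=y)
 = 7·0.1848 + 9·0.2552 + 8·0.2352 + 10·0.3248
 = 1.2936 + 2.2968 + 1.8816 + 3.248
 = 8.72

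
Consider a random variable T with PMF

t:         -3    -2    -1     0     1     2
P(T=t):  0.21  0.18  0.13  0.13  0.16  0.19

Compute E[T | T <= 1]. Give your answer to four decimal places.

P(T <= 1) = 0.21 + 0.18 + 0.13 + 0.13 + 0.16 = 0.81.
E[T | T <= 1] = [(-3)·0.21 + (-2)·0.18 + (-1)·0.13 + 0·0.13 + 1·0.16] / 0.81
 = -0.96 / 0.81
 = -32/27

-1.1852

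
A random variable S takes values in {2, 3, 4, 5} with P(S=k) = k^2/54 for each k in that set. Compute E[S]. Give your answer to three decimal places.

4.148

E[S] = Σ s·P(S=s)
 = 2·2/27 + 3·1/6 + 4·8/27 + 5·25/54
 = 4/27 + 1/2 + 32/27 + 125/54
 = 112/27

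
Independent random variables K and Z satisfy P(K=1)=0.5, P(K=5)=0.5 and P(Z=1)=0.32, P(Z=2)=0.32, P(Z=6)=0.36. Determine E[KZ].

E[KZ] = Σ_k Σ_z kz · P(K=k)P(Z=z)
 = 1·0.16 + 2·0.16 + 6·0.18 + 5·0.16 + 10·0.16 + 30·0.18
 = 0.16 + 0.32 + 1.08 + 0.8 + 1.6 + 5.4
 = 9.36

9.36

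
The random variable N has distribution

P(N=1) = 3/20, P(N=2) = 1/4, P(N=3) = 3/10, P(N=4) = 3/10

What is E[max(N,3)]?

3.3

E[max(N,3)] = Σ max(n,3)·P(N=n)
 = 3·3/20 + 3·1/4 + 3·3/10 + 4·3/10
 = 9/20 + 3/4 + 9/10 + 6/5
 = 33/10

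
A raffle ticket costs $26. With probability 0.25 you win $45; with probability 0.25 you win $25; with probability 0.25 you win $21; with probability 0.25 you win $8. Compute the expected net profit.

-1.25

E[payout] = 45·0.25 + 25·0.25 + 21·0.25 + 8·0.25
 = 11.25 + 6.25 + 5.25 + 2
 = 24.75
Net = 24.75 - 26 = -1.25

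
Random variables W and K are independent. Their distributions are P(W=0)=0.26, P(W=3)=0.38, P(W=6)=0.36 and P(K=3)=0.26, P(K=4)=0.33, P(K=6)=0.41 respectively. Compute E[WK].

E[WK] = Σ_w Σ_k wk · P(W=w)P(K=k)
 = 0·0.0676 + 0·0.0858 + 0·0.1066 + 9·0.0988 + 12·0.1254 + 18·0.1558 + 18·0.0936 + 24·0.1188 + 36·0.1476
 = 0 + 0 + 0 + 0.8892 + 1.5048 + 2.8044 + 1.6848 + 2.8512 + 5.3136
 = 15.048

15.048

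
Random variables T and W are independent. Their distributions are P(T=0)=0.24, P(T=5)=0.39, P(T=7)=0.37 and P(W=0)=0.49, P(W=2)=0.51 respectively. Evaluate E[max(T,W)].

E[max(T,W)] = Σ_t Σ_w max(t,w) · P(T=t)P(W=w)
 = 0·0.1176 + 2·0.1224 + 5·0.1911 + 5·0.1989 + 7·0.1813 + 7·0.1887
 = 0 + 0.2448 + 0.9555 + 0.9945 + 1.2691 + 1.3209
 = 4.7848

4.7848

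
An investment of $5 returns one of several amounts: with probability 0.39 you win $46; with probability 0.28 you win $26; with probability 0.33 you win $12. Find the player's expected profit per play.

E[payout] = 46·0.39 + 26·0.28 + 12·0.33
 = 17.94 + 7.28 + 3.96
 = 29.18
Net = 29.18 - 5 = 24.18

24.18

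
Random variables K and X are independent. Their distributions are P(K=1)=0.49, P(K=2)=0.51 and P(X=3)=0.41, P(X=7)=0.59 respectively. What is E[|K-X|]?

3.85

E[|K-X|] = Σ_k Σ_x |k-x| · P(K=k)P(X=x)
 = 2·0.2009 + 6·0.2891 + 1·0.2091 + 5·0.3009
 = 0.4018 + 1.7346 + 0.2091 + 1.5045
 = 3.85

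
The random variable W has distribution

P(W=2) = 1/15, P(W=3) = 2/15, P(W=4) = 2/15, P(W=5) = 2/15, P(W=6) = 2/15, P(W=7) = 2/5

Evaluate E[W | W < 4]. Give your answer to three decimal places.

P(W < 4) = 1/15 + 2/15 = 1/5.
E[W | W < 4] = [2·1/15 + 3·2/15] / (1/5)
 = 8/15 / (1/5)
 = 8/3

2.667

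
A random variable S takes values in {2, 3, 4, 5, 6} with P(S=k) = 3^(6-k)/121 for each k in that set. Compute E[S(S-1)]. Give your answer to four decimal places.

4.3140

E[S(S-1)] = Σ s(s-1)·P(S=s)
 = 2·81/121 + 6·27/121 + 12·9/121 + 20·3/121 + 30·1/121
 = 162/121 + 162/121 + 108/121 + 60/121 + 30/121
 = 522/121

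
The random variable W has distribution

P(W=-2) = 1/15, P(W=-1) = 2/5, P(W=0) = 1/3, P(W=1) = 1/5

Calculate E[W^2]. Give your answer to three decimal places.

0.867

E[W^2] = Σ w^2·P(W=w)
 = 4·1/15 + 1·2/5 + 0·1/3 + 1·1/5
 = 4/15 + 2/5 + 0 + 1/5
 = 13/15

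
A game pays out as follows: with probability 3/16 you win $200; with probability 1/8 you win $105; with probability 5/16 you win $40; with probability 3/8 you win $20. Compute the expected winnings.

70.625

E[payout] = 200·3/16 + 105·1/8 + 40·5/16 + 20·3/8
 = 75/2 + 105/8 + 25/2 + 15/2
 = 565/8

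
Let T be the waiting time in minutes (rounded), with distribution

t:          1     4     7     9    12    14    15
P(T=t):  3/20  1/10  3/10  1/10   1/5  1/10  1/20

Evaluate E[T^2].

84.2

E[T^2] = Σ t^2·P(T=t)
 = 1·3/20 + 16·1/10 + 49·3/10 + 81·1/10 + 144·1/5 + 196·1/10 + 225·1/20
 = 3/20 + 8/5 + 147/10 + 81/10 + 144/5 + 98/5 + 45/4
 = 421/5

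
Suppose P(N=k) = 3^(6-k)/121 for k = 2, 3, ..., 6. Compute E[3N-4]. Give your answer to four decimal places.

3.4380

E[3N-4] = Σ (3n-4)·P(N=n)
 = 2·81/121 + 5·27/121 + 8·9/121 + 11·3/121 + 14·1/121
 = 162/121 + 135/121 + 72/121 + 3/11 + 14/121
 = 416/121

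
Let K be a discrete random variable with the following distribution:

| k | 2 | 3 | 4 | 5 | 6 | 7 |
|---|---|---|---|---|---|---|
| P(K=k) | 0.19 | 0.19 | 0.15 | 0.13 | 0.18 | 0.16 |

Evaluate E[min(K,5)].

E[min(K,5)] = Σ min(k,5)·P(K=k)
 = 2·0.19 + 3·0.19 + 4·0.15 + 5·0.13 + 5·0.18 + 5·0.16
 = 0.38 + 0.57 + 0.6 + 0.65 + 0.9 + 0.8
 = 3.9

3.9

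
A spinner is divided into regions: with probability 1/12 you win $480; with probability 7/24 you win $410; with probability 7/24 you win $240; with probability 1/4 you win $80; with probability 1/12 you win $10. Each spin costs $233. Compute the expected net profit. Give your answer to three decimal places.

E[payout] = 480·1/12 + 410·7/24 + 240·7/24 + 80·1/4 + 10·1/12
 = 40 + 1435/12 + 70 + 20 + 5/6
 = 3005/12
Net = 3005/12 - 233 = 209/12

17.417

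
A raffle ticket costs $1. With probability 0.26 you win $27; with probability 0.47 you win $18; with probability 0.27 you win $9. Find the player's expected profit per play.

16.91

E[payout] = 27·0.26 + 18·0.47 + 9·0.27
 = 7.02 + 8.46 + 2.43
 = 17.91
Net = 17.91 - 1 = 16.91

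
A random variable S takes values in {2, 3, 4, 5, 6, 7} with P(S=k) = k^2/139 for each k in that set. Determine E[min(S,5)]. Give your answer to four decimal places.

E[min(S,5)] = Σ min(s,5)·P(S=s)
 = 2·4/139 + 3·9/139 + 4·16/139 + 5·25/139 + 5·36/139 + 5·49/139
 = 8/139 + 27/139 + 64/139 + 125/139 + 180/139 + 245/139
 = 649/139

4.6691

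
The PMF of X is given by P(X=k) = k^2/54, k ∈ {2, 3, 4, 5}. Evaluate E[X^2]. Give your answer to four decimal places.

18.1111

E[X^2] = Σ x^2·P(X=x)
 = 4·2/27 + 9·1/6 + 16·8/27 + 25·25/54
 = 8/27 + 3/2 + 128/27 + 625/54
 = 163/9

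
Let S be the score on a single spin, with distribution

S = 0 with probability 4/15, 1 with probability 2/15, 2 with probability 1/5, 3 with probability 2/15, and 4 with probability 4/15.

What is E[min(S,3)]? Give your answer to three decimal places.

1.733

E[min(S,3)] = Σ min(s,3)·P(S=s)
 = 0·4/15 + 1·2/15 + 2·1/5 + 3·2/15 + 3·4/15
 = 0 + 2/15 + 2/5 + 2/5 + 4/5
 = 26/15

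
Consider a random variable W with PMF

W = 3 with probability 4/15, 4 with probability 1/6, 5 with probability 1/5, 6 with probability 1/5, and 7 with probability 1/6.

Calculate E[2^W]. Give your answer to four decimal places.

E[2^W] = Σ 2^w·P(W=w)
 = 8·4/15 + 16·1/6 + 32·1/5 + 64·1/5 + 128·1/6
 = 32/15 + 8/3 + 32/5 + 64/5 + 64/3
 = 136/3

45.3333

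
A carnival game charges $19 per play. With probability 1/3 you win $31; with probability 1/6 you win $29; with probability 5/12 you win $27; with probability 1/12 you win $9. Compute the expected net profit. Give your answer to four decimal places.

8.1667

E[payout] = 31·1/3 + 29·1/6 + 27·5/12 + 9·1/12
 = 31/3 + 29/6 + 45/4 + 3/4
 = 163/6
Net = 163/6 - 19 = 49/6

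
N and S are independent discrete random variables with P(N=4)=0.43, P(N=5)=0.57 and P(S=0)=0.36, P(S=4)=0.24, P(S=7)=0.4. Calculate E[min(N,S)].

E[min(N,S)] = Σ_n Σ_s min(n,s) · P(N=n)P(S=s)
 = 0·0.1548 + 4·0.1032 + 4·0.172 + 0·0.2052 + 4·0.1368 + 5·0.228
 = 0 + 0.4128 + 0.688 + 0 + 0.5472 + 1.14
 = 2.788

2.788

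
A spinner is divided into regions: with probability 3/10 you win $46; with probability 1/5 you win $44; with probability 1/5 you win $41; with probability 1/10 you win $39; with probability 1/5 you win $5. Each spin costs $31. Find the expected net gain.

4.7

E[payout] = 46·3/10 + 44·1/5 + 41·1/5 + 39·1/10 + 5·1/5
 = 69/5 + 44/5 + 41/5 + 39/10 + 1
 = 357/10
Net = 357/10 - 31 = 47/10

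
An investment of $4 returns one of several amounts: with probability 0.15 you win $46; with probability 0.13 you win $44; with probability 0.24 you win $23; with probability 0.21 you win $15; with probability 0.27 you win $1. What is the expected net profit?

17.56

E[payout] = 46·0.15 + 44·0.13 + 23·0.24 + 15·0.21 + 1·0.27
 = 6.9 + 5.72 + 5.52 + 3.15 + 0.27
 = 21.56
Net = 21.56 - 4 = 17.56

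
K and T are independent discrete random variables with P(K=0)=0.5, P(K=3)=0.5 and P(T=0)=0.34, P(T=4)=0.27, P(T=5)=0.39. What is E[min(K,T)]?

0.99

E[min(K,T)] = Σ_k Σ_t min(k,t) · P(K=k)P(T=t)
 = 0·0.17 + 0·0.135 + 0·0.195 + 0·0.17 + 3·0.135 + 3·0.195
 = 0 + 0 + 0 + 0 + 0.405 + 0.585
 = 0.99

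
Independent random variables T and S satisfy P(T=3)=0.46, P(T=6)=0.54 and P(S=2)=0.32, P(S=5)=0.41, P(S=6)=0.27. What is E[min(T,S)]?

E[min(T,S)] = Σ_t Σ_s min(t,s) · P(T=t)P(S=s)
 = 2·0.1472 + 3·0.1886 + 3·0.1242 + 2·0.1728 + 5·0.2214 + 6·0.1458
 = 0.2944 + 0.5658 + 0.3726 + 0.3456 + 1.107 + 0.8748
 = 3.5602

3.5602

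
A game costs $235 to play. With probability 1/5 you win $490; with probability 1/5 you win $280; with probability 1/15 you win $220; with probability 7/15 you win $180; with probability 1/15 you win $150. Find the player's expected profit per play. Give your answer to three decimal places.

E[payout] = 490·1/5 + 280·1/5 + 220·1/15 + 180·7/15 + 150·1/15
 = 98 + 56 + 44/3 + 84 + 10
 = 788/3
Net = 788/3 - 235 = 83/3

27.667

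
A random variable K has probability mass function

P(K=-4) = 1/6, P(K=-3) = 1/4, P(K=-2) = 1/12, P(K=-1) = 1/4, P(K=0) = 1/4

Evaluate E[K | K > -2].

P(K > -2) = 1/4 + 1/4 = 1/2.
E[K | K > -2] = [(-1)·1/4 + 0·1/4] / (1/2)
 = -1/4 / (1/2)
 = -1/2

-0.5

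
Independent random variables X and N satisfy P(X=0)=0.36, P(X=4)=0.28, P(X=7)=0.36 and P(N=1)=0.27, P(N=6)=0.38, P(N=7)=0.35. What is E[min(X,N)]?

E[min(X,N)] = Σ_x Σ_n min(x,n) · P(X=x)P(N=n)
 = 0·0.0972 + 0·0.1368 + 0·0.126 + 1·0.0756 + 4·0.1064 + 4·0.098 + 1·0.0972 + 6·0.1368 + 7·0.126
 = 0 + 0 + 0 + 0.0756 + 0.4256 + 0.392 + 0.0972 + 0.8208 + 0.882
 = 2.6932

2.6932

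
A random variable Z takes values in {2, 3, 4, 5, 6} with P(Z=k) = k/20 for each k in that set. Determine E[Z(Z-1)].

E[Z(Z-1)] = Σ z(z-1)·P(Z=z)
 = 2·1/10 + 6·3/20 + 12·1/5 + 20·1/4 + 30·3/10
 = 1/5 + 9/10 + 12/5 + 5 + 9
 = 35/2

17.5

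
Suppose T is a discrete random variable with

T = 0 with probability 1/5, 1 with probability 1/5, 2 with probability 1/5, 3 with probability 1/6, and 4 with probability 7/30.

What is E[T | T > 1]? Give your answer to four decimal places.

P(T > 1) = 1/5 + 1/6 + 7/30 = 3/5.
E[T | T > 1] = [2·1/5 + 3·1/6 + 4·7/30] / (3/5)
 = 11/6 / (3/5)
 = 55/18

3.0556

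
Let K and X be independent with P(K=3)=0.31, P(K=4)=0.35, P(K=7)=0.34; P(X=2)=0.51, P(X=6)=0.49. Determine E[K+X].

8.67

E[K+X] = Σ_k Σ_x (k+x) · P(K=k)P(X=x)
 = 5·0.1581 + 9·0.1519 + 6·0.1785 + 10·0.1715 + 9·0.1734 + 13·0.1666
 = 0.7905 + 1.3671 + 1.071 + 1.715 + 1.5606 + 2.1658
 = 8.67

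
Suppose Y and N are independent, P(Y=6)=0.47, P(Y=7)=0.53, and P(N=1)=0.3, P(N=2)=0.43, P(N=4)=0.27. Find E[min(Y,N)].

E[min(Y,N)] = Σ_y Σ_n min(y,n) · P(Y=y)P(N=n)
 = 1·0.141 + 2·0.2021 + 4·0.1269 + 1·0.159 + 2·0.2279 + 4·0.1431
 = 0.141 + 0.4042 + 0.5076 + 0.159 + 0.4558 + 0.5724
 = 2.24

2.24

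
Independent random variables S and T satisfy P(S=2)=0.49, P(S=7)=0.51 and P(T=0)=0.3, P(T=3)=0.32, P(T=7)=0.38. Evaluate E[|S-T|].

3.1056

E[|S-T|] = Σ_s Σ_t |s-t| · P(S=s)P(T=t)
 = 2·0.147 + 1·0.1568 + 5·0.1862 + 7·0.153 + 4·0.1632 + 0·0.1938
 = 0.294 + 0.1568 + 0.931 + 1.071 + 0.6528 + 0
 = 3.1056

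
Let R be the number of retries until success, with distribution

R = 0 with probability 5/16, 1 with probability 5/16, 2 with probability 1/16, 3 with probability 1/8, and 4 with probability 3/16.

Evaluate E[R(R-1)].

3.125

E[R(R-1)] = Σ r(r-1)·P(R=r)
 = 0·5/16 + 0·5/16 + 2·1/16 + 6·1/8 + 12·3/16
 = 0 + 0 + 1/8 + 3/4 + 9/4
 = 25/8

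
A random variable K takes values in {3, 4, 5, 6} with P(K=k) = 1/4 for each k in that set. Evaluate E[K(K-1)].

17

E[K(K-1)] = Σ k(k-1)·P(K=k)
 = 6·1/4 + 12·1/4 + 20·1/4 + 30·1/4
 = 3/2 + 3 + 5 + 15/2
 = 17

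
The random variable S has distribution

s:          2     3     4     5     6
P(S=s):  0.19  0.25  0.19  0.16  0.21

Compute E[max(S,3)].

4.14

E[max(S,3)] = Σ max(s,3)·P(S=s)
 = 3·0.19 + 3·0.25 + 4·0.19 + 5·0.16 + 6·0.21
 = 0.57 + 0.75 + 0.76 + 0.8 + 1.26
 = 4.14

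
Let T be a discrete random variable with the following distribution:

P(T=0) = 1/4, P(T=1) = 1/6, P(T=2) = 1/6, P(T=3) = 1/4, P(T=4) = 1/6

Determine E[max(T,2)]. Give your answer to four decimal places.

E[max(T,2)] = Σ max(t,2)·P(T=t)
 = 2·1/4 + 2·1/6 + 2·1/6 + 3·1/4 + 4·1/6
 = 1/2 + 1/3 + 1/3 + 3/4 + 2/3
 = 31/12

2.5833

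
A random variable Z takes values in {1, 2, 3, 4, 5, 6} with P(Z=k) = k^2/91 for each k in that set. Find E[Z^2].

25

E[Z^2] = Σ z^2·P(Z=z)
 = 1·1/91 + 4·4/91 + 9·9/91 + 16·16/91 + 25·25/91 + 36·36/91
 = 1/91 + 16/91 + 81/91 + 256/91 + 625/91 + 1296/91
 = 25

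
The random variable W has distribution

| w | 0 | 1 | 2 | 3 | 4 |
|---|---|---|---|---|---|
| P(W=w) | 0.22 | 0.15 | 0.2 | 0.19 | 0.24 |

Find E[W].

2.08

E[W] = Σ w·P(W=w)
 = 0·0.22 + 1·0.15 + 2·0.2 + 3·0.19 + 4·0.24
 = 0 + 0.15 + 0.4 + 0.57 + 0.96
 = 2.08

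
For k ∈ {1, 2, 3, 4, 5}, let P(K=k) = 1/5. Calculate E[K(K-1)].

E[K(K-1)] = Σ k(k-1)·P(K=k)
 = 0·1/5 + 2·1/5 + 6·1/5 + 12·1/5 + 20·1/5
 = 0 + 2/5 + 6/5 + 12/5 + 4
 = 8

8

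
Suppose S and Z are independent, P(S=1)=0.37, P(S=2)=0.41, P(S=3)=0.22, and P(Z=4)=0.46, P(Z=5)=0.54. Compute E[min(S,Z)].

E[min(S,Z)] = Σ_s Σ_z min(s,z) · P(S=s)P(Z=z)
 = 1·0.1702 + 1·0.1998 + 2·0.1886 + 2·0.2214 + 3·0.1012 + 3·0.1188
 = 0.1702 + 0.1998 + 0.3772 + 0.4428 + 0.3036 + 0.3564
 = 1.85

1.85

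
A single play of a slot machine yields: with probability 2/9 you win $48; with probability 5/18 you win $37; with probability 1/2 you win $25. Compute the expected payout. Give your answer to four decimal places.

33.4444

E[payout] = 48·2/9 + 37·5/18 + 25·1/2
 = 32/3 + 185/18 + 25/2
 = 301/9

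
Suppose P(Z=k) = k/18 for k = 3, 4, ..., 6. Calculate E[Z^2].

E[Z^2] = Σ z^2·P(Z=z)
 = 9·1/6 + 16·2/9 + 25·5/18 + 36·1/3
 = 3/2 + 32/9 + 125/18 + 12
 = 24

24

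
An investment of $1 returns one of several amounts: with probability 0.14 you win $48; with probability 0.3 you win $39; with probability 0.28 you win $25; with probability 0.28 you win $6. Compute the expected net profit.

E[payout] = 48·0.14 + 39·0.3 + 25·0.28 + 6·0.28
 = 6.72 + 11.7 + 7 + 1.68
 = 27.1
Net = 27.1 - 1 = 26.1

26.1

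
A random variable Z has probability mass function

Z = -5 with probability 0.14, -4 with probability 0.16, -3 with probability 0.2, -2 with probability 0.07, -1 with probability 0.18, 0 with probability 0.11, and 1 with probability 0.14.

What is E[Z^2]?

8.46

E[Z^2] = Σ z^2·P(Z=z)
 = 25·0.14 + 16·0.16 + 9·0.2 + 4·0.07 + 1·0.18 + 0·0.11 + 1·0.14
 = 3.5 + 2.56 + 1.8 + 0.28 + 0.18 + 0 + 0.14
 = 8.46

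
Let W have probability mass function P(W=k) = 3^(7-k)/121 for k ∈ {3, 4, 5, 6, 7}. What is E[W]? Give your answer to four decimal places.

3.4793

E[W] = Σ w·P(W=w)
 = 3·81/121 + 4·27/121 + 5·9/121 + 6·3/121 + 7·1/121
 = 243/121 + 108/121 + 45/121 + 18/121 + 7/121
 = 421/121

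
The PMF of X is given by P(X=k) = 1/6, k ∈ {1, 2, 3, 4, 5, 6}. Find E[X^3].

E[X^3] = Σ x^3·P(X=x)
 = 1·1/6 + 8·1/6 + 27·1/6 + 64·1/6 + 125·1/6 + 216·1/6
 = 1/6 + 4/3 + 9/2 + 32/3 + 125/6 + 36
 = 147/2

73.5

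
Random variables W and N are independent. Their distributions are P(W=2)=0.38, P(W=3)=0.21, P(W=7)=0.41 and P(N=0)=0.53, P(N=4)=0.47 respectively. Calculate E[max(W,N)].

4.7159

E[max(W,N)] = Σ_w Σ_n max(w,n) · P(W=w)P(N=n)
 = 2·0.2014 + 4·0.1786 + 3·0.1113 + 4·0.0987 + 7·0.2173 + 7·0.1927
 = 0.4028 + 0.7144 + 0.3339 + 0.3948 + 1.5211 + 1.3489
 = 4.7159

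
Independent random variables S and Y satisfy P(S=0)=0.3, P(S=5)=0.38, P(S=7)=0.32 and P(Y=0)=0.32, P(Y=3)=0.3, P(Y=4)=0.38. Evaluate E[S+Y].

E[S+Y] = Σ_s Σ_y (s+y) · P(S=s)P(Y=y)
 = 0·0.096 + 3·0.09 + 4·0.114 + 5·0.1216 + 8·0.114 + 9·0.1444 + 7·0.1024 + 10·0.096 + 11·0.1216
 = 0 + 0.27 + 0.456 + 0.608 + 0.912 + 1.2996 + 0.7168 + 0.96 + 1.3376
 = 6.56

6.56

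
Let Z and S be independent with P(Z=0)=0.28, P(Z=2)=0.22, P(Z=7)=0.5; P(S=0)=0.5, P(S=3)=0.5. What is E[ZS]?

E[ZS] = Σ_z Σ_s zs · P(Z=z)P(S=s)
 = 0·0.14 + 0·0.14 + 0·0.11 + 6·0.11 + 0·0.25 + 21·0.25
 = 0 + 0 + 0 + 0.66 + 0 + 5.25
 = 5.91

5.91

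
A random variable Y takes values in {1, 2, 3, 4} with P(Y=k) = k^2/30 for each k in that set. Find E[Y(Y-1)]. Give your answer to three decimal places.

E[Y(Y-1)] = Σ y(y-1)·P(Y=y)
 = 0·1/30 + 2·2/15 + 6·3/10 + 12·8/15
 = 0 + 4/15 + 9/5 + 32/5
 = 127/15

8.467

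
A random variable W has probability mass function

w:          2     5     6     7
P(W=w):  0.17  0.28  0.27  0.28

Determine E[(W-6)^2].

3.28

E[(W-6)^2] = Σ (w-6)^2·P(W=w)
 = 16·0.17 + 1·0.28 + 0·0.27 + 1·0.28
 = 2.72 + 0.28 + 0 + 0.28
 = 3.28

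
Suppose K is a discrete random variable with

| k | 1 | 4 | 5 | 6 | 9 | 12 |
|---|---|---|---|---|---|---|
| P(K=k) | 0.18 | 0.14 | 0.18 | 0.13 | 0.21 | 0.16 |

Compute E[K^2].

51.65

E[K^2] = Σ k^2·P(K=k)
 = 1·0.18 + 16·0.14 + 25·0.18 + 36·0.13 + 81·0.21 + 144·0.16
 = 0.18 + 2.24 + 4.5 + 4.68 + 17.01 + 23.04
 = 51.65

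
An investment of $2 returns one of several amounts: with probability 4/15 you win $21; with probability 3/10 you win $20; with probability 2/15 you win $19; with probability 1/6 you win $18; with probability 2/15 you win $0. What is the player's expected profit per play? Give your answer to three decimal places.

15.133

E[payout] = 21·4/15 + 20·3/10 + 19·2/15 + 18·1/6 + 0·2/15
 = 28/5 + 6 + 38/15 + 3 + 0
 = 257/15
Net = 257/15 - 2 = 227/15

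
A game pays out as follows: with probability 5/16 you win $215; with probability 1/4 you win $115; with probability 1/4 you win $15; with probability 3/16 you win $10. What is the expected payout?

101.5625

E[payout] = 215·5/16 + 115·1/4 + 15·1/4 + 10·3/16
 = 1075/16 + 115/4 + 15/4 + 15/8
 = 1625/16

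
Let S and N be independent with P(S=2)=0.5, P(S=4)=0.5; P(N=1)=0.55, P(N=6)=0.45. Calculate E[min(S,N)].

E[min(S,N)] = Σ_s Σ_n min(s,n) · P(S=s)P(N=n)
 = 1·0.275 + 2·0.225 + 1·0.275 + 4·0.225
 = 0.275 + 0.45 + 0.275 + 0.9
 = 1.9

1.9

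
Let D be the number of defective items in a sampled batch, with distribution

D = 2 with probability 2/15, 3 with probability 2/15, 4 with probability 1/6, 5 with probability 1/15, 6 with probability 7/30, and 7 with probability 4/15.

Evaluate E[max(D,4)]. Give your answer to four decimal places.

E[max(D,4)] = Σ max(d,4)·P(D=d)
 = 4·2/15 + 4·2/15 + 4·1/6 + 5·1/15 + 6·7/30 + 7·4/15
 = 8/15 + 8/15 + 2/3 + 1/3 + 7/5 + 28/15
 = 16/3

5.3333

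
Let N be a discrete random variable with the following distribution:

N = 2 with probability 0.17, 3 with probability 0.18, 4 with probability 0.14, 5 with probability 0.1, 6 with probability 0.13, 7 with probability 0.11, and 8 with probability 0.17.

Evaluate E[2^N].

E[2^N] = Σ 2^n·P(N=n)
 = 4·0.17 + 8·0.18 + 16·0.14 + 32·0.1 + 64·0.13 + 128·0.11 + 256·0.17
 = 0.68 + 1.44 + 2.24 + 3.2 + 8.32 + 14.08 + 43.52
 = 73.48

73.48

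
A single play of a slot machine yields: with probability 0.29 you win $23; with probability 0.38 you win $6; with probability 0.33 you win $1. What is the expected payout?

E[payout] = 23·0.29 + 6·0.38 + 1·0.33
 = 6.67 + 2.28 + 0.33
 = 9.28

9.28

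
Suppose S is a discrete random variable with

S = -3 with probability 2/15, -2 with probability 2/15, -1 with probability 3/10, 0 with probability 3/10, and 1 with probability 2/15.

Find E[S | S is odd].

P(S is odd) = 2/15 + 3/10 + 2/15 = 17/30.
E[S | S is odd] = [(-3)·2/15 + (-1)·3/10 + 1·2/15] / (17/30)
 = -17/30 / (17/30)
 = -1

-1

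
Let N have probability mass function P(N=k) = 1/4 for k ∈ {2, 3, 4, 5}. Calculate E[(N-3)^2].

1.5

E[(N-3)^2] = Σ (n-3)^2·P(N=n)
 = 1·1/4 + 0·1/4 + 1·1/4 + 4·1/4
 = 1/4 + 0 + 1/4 + 1
 = 3/2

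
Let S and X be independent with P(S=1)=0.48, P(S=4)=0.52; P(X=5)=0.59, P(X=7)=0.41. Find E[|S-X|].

E[|S-X|] = Σ_s Σ_x |s-x| · P(S=s)P(X=x)
 = 4·0.2832 + 6·0.1968 + 1·0.3068 + 3·0.2132
 = 1.1328 + 1.1808 + 0.3068 + 0.6396
 = 3.26

3.26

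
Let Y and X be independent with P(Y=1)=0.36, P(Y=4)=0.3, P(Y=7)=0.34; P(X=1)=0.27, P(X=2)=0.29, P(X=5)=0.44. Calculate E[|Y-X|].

2.63

E[|Y-X|] = Σ_y Σ_x |y-x| · P(Y=y)P(X=x)
 = 0·0.0972 + 1·0.1044 + 4·0.1584 + 3·0.081 + 2·0.087 + 1·0.132 + 6·0.0918 + 5·0.0986 + 2·0.1496
 = 0 + 0.1044 + 0.6336 + 0.243 + 0.174 + 0.132 + 0.5508 + 0.493 + 0.2992
 = 2.63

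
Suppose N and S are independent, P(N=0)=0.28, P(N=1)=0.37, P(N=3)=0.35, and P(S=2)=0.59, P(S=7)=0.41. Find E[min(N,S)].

1.2135

E[min(N,S)] = Σ_n Σ_s min(n,s) · P(N=n)P(S=s)
 = 0·0.1652 + 0·0.1148 + 1·0.2183 + 1·0.1517 + 2·0.2065 + 3·0.1435
 = 0 + 0 + 0.2183 + 0.1517 + 0.413 + 0.4305
 = 1.2135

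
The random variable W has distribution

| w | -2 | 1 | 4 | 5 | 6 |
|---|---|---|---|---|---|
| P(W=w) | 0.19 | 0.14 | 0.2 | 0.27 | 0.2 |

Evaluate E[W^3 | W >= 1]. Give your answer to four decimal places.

P(W >= 1) = 0.14 + 0.2 + 0.27 + 0.2 = 0.81.
E[W^3 | W >= 1] = [1·0.14 + 64·0.2 + 125·0.27 + 216·0.2] / 0.81
 = 89.89 / 0.81
 = 8989/81

110.9753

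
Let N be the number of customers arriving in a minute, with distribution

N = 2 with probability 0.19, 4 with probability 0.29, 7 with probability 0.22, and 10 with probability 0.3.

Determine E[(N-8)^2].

E[(N-8)^2] = Σ (n-8)^2·P(N=n)
 = 36·0.19 + 16·0.29 + 1·0.22 + 4·0.3
 = 6.84 + 4.64 + 0.22 + 1.2
 = 12.9

12.9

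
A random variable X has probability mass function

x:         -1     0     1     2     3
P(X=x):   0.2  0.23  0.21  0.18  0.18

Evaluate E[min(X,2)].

E[min(X,2)] = Σ min(x,2)·P(X=x)
 = (-1)·0.2 + 0·0.23 + 1·0.21 + 2·0.18 + 2·0.18
 = (-0.2) + 0 + 0.21 + 0.36 + 0.36
 = 0.73

0.73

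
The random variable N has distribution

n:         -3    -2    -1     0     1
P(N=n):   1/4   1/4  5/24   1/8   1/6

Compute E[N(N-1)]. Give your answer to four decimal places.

4.9167

E[N(N-1)] = Σ n(n-1)·P(N=n)
 = 12·1/4 + 6·1/4 + 2·5/24 + 0·1/8 + 0·1/6
 = 3 + 3/2 + 5/12 + 0 + 0
 = 59/12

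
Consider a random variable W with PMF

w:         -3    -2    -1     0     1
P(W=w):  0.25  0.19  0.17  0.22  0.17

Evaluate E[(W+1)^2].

2.09

E[(W+1)^2] = Σ (w+1)^2·P(W=w)
 = 4·0.25 + 1·0.19 + 0·0.17 + 1·0.22 + 4·0.17
 = 1 + 0.19 + 0 + 0.22 + 0.68
 = 2.09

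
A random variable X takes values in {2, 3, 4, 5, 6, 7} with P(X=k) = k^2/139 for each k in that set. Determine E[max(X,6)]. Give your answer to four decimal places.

6.3525

E[max(X,6)] = Σ max(x,6)·P(X=x)
 = 6·4/139 + 6·9/139 + 6·16/139 + 6·25/139 + 6·36/139 + 7·49/139
 = 24/139 + 54/139 + 96/139 + 150/139 + 216/139 + 343/139
 = 883/139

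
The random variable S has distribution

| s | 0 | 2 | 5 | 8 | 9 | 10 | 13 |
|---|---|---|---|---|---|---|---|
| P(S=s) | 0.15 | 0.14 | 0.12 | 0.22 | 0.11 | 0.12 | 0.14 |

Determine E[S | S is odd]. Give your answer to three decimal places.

P(S is odd) = 0.12 + 0.11 + 0.14 = 0.37.
E[S | S is odd] = [5·0.12 + 9·0.11 + 13·0.14] / 0.37
 = 3.41 / 0.37
 = 341/37

9.216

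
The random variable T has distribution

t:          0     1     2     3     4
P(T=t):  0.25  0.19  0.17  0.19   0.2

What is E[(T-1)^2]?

E[(T-1)^2] = Σ (t-1)^2·P(T=t)
 = 1·0.25 + 0·0.19 + 1·0.17 + 4·0.19 + 9·0.2
 = 0.25 + 0 + 0.17 + 0.76 + 1.8
 = 2.98

2.98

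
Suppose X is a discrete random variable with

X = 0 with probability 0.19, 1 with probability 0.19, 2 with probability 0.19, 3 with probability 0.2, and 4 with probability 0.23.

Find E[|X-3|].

E[|X-3|] = Σ |x-3|·P(X=x)
 = 3·0.19 + 2·0.19 + 1·0.19 + 0·0.2 + 1·0.23
 = 0.57 + 0.38 + 0.19 + 0 + 0.23
 = 1.37

1.37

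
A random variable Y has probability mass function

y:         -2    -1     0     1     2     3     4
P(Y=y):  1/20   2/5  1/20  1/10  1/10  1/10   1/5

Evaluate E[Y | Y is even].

2.25

P(Y is even) = 1/20 + 1/20 + 1/10 + 1/5 = 2/5.
E[Y | Y is even] = [(-2)·1/20 + 0·1/20 + 2·1/10 + 4·1/5] / (2/5)
 = 9/10 / (2/5)
 = 9/4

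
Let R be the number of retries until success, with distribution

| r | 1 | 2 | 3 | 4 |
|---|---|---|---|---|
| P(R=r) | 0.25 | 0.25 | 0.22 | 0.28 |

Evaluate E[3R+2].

9.59

E[3R+2] = Σ (3r+2)·P(R=r)
 = 5·0.25 + 8·0.25 + 11·0.22 + 14·0.28
 = 1.25 + 2 + 2.42 + 3.92
 = 9.59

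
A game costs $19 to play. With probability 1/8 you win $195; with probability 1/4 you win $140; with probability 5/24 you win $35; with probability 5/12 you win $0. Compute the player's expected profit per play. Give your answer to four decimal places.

E[payout] = 195·1/8 + 140·1/4 + 35·5/24 + 0·5/12
 = 195/8 + 35 + 175/24 + 0
 = 200/3
Net = 200/3 - 19 = 143/3

47.6667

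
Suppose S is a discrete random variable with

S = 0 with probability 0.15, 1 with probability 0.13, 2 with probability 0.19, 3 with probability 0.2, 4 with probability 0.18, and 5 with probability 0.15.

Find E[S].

E[S] = Σ s·P(S=s)
 = 0·0.15 + 1·0.13 + 2·0.19 + 3·0.2 + 4·0.18 + 5·0.15
 = 0 + 0.13 + 0.38 + 0.6 + 0.72 + 0.75
 = 2.58

2.58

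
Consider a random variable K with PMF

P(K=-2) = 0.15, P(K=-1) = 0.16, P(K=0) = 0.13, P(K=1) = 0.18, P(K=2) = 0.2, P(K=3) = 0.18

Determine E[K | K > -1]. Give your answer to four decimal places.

1.6232

P(K > -1) = 0.13 + 0.18 + 0.2 + 0.18 = 0.69.
E[K | K > -1] = [0·0.13 + 1·0.18 + 2·0.2 + 3·0.18] / 0.69
 = 1.12 / 0.69
 = 112/69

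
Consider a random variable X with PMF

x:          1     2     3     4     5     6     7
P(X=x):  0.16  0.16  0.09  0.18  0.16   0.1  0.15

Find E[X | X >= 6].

6.6

P(X >= 6) = 0.1 + 0.15 = 0.25.
E[X | X >= 6] = [6·0.1 + 7·0.15] / 0.25
 = 1.65 / 0.25
 = 33/5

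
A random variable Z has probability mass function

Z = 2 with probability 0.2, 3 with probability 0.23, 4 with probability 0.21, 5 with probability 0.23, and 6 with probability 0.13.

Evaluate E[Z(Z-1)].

12.8

E[Z(Z-1)] = Σ z(z-1)·P(Z=z)
 = 2·0.2 + 6·0.23 + 12·0.21 + 20·0.23 + 30·0.13
 = 0.4 + 1.38 + 2.52 + 4.6 + 3.9
 = 12.8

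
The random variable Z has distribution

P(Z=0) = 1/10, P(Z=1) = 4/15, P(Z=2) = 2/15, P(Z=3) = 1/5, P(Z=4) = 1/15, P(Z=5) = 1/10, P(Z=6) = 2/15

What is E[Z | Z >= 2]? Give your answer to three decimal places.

P(Z >= 2) = 2/15 + 1/5 + 1/15 + 1/10 + 2/15 = 19/30.
E[Z | Z >= 2] = [2·2/15 + 3·1/5 + 4·1/15 + 5·1/10 + 6·2/15] / (19/30)
 = 73/30 / (19/30)
 = 73/19

3.842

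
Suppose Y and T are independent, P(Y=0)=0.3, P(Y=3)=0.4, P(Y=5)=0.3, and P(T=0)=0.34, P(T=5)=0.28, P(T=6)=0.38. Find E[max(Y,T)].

4.598

E[max(Y,T)] = Σ_y Σ_t max(y,t) · P(Y=y)P(T=t)
 = 0·0.102 + 5·0.084 + 6·0.114 + 3·0.136 + 5·0.112 + 6·0.152 + 5·0.102 + 5·0.084 + 6·0.114
 = 0 + 0.42 + 0.684 + 0.408 + 0.56 + 0.912 + 0.51 + 0.42 + 0.684
 = 4.598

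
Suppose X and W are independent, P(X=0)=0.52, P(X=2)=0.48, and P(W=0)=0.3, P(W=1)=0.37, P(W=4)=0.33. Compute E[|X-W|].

E[|X-W|] = Σ_x Σ_w |x-w| · P(X=x)P(W=w)
 = 0·0.156 + 1·0.1924 + 4·0.1716 + 2·0.144 + 1·0.1776 + 2·0.1584
 = 0 + 0.1924 + 0.6864 + 0.288 + 0.1776 + 0.3168
 = 1.6612

1.6612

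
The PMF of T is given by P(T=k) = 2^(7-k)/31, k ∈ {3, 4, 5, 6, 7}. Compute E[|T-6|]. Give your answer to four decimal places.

E[|T-6|] = Σ |t-6|·P(T=t)
 = 3·16/31 + 2·8/31 + 1·4/31 + 0·2/31 + 1·1/31
 = 48/31 + 16/31 + 4/31 + 0 + 1/31
 = 69/31

2.2258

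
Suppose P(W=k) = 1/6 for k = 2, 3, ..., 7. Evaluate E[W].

E[W] = Σ w·P(W=w)
 = 2·1/6 + 3·1/6 + 4·1/6 + 5·1/6 + 6·1/6 + 7·1/6
 = 1/3 + 1/2 + 2/3 + 5/6 + 1 + 7/6
 = 9/2

4.5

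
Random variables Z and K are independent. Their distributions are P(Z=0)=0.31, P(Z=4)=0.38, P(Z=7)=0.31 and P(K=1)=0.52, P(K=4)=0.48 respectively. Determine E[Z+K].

E[Z+K] = Σ_z Σ_k (z+k) · P(Z=z)P(K=k)
 = 1·0.1612 + 4·0.1488 + 5·0.1976 + 8·0.1824 + 8·0.1612 + 11·0.1488
 = 0.1612 + 0.5952 + 0.988 + 1.4592 + 1.2896 + 1.6368
 = 6.13

6.13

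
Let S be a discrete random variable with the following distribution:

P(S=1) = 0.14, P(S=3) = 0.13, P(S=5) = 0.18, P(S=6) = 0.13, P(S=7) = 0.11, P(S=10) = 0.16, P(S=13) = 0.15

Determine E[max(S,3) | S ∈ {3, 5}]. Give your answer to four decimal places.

P(S ∈ {3, 5}) = 0.13 + 0.18 = 0.31.
E[max(S,3) | S ∈ {3, 5}] = [3·0.13 + 5·0.18] / 0.31
 = 1.29 / 0.31
 = 129/31

4.1613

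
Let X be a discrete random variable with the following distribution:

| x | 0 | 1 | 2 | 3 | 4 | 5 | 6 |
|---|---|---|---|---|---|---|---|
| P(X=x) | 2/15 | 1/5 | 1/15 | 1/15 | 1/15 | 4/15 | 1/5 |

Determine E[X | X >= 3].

P(X >= 3) = 1/15 + 1/15 + 4/15 + 1/5 = 3/5.
E[X | X >= 3] = [3·1/15 + 4·1/15 + 5·4/15 + 6·1/5] / (3/5)
 = 3 / (3/5)
 = 5

5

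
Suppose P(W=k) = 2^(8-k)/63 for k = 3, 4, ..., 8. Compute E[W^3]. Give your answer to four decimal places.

78.5714

E[W^3] = Σ w^3·P(W=w)
 = 27·32/63 + 64·16/63 + 125·8/63 + 216·4/63 + 343·2/63 + 512·1/63
 = 96/7 + 1024/63 + 1000/63 + 96/7 + 98/9 + 512/63
 = 550/7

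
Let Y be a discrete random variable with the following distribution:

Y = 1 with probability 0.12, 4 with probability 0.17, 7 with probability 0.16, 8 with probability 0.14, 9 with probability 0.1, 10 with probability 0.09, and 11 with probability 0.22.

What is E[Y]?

7.26

E[Y] = Σ y·P(Y=y)
 = 1·0.12 + 4·0.17 + 7·0.16 + 8·0.14 + 9·0.1 + 10·0.09 + 11·0.22
 = 0.12 + 0.68 + 1.12 + 1.12 + 0.9 + 0.9 + 2.42
 = 7.26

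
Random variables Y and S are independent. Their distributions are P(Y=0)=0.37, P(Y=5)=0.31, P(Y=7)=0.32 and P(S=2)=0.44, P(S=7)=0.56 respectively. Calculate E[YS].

18.192

E[YS] = Σ_y Σ_s ys · P(Y=y)P(S=s)
 = 0·0.1628 + 0·0.2072 + 10·0.1364 + 35·0.1736 + 14·0.1408 + 49·0.1792
 = 0 + 0 + 1.364 + 6.076 + 1.9712 + 8.7808
 = 18.192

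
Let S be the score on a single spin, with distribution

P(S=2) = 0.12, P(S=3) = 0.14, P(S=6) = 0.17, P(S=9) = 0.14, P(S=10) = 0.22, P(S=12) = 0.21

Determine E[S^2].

E[S^2] = Σ s^2·P(S=s)
 = 4·0.12 + 9·0.14 + 36·0.17 + 81·0.14 + 100·0.22 + 144·0.21
 = 0.48 + 1.26 + 6.12 + 11.34 + 22 + 30.24
 = 71.44

71.44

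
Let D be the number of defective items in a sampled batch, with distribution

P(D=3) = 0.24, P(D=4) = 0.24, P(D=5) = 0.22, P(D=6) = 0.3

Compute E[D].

4.58

E[D] = Σ d·P(D=d)
 = 3·0.24 + 4·0.24 + 5·0.22 + 6·0.3
 = 0.72 + 0.96 + 1.1 + 1.8
 = 4.58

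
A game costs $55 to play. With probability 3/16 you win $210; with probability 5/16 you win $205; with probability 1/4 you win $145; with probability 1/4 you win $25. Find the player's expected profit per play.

90.9375

E[payout] = 210·3/16 + 205·5/16 + 145·1/4 + 25·1/4
 = 315/8 + 1025/16 + 145/4 + 25/4
 = 2335/16
Net = 2335/16 - 55 = 1455/16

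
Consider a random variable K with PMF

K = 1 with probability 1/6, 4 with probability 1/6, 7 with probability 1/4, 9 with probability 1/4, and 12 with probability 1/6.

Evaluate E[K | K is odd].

6.25

P(K is odd) = 1/6 + 1/4 + 1/4 = 2/3.
E[K | K is odd] = [1·1/6 + 7·1/4 + 9·1/4] / (2/3)
 = 25/6 / (2/3)
 = 25/4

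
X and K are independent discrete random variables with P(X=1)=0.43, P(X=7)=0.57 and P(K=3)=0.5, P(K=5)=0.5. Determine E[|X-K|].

E[|X-K|] = Σ_x Σ_k |x-k| · P(X=x)P(K=k)
 = 2·0.215 + 4·0.215 + 4·0.285 + 2·0.285
 = 0.43 + 0.86 + 1.14 + 0.57
 = 3

3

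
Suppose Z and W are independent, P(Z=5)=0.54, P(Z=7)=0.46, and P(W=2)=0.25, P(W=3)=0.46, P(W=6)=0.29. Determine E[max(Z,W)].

E[max(Z,W)] = Σ_z Σ_w max(z,w) · P(Z=z)P(W=w)
 = 5·0.135 + 5·0.2484 + 6·0.1566 + 7·0.115 + 7·0.2116 + 7·0.1334
 = 0.675 + 1.242 + 0.9396 + 0.805 + 1.4812 + 0.9338
 = 6.0766

6.0766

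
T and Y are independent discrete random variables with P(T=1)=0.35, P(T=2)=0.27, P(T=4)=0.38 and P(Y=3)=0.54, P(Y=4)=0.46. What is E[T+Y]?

E[T+Y] = Σ_t Σ_y (t+y) · P(T=t)P(Y=y)
 = 4·0.189 + 5·0.161 + 5·0.1458 + 6·0.1242 + 7·0.2052 + 8·0.1748
 = 0.756 + 0.805 + 0.729 + 0.7452 + 1.4364 + 1.3984
 = 5.87

5.87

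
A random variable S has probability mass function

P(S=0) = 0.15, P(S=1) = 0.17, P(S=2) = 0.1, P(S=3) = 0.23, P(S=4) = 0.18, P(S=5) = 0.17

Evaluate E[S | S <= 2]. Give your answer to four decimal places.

0.8810

P(S <= 2) = 0.15 + 0.17 + 0.1 = 0.42.
E[S | S <= 2] = [0·0.15 + 1·0.17 + 2·0.1] / 0.42
 = 0.37 / 0.42
 = 37/42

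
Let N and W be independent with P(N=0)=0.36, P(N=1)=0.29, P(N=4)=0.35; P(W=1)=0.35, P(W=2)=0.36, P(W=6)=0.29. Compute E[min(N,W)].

E[min(N,W)] = Σ_n Σ_w min(n,w) · P(N=n)P(W=w)
 = 0·0.126 + 0·0.1296 + 0·0.1044 + 1·0.1015 + 1·0.1044 + 1·0.0841 + 1·0.1225 + 2·0.126 + 4·0.1015
 = 0 + 0 + 0 + 0.1015 + 0.1044 + 0.0841 + 0.1225 + 0.252 + 0.406
 = 1.0705

1.0705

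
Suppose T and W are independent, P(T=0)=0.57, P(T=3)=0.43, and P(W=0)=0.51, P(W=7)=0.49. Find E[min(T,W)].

E[min(T,W)] = Σ_t Σ_w min(t,w) · P(T=t)P(W=w)
 = 0·0.2907 + 0·0.2793 + 0·0.2193 + 3·0.2107
 = 0 + 0 + 0 + 0.6321
 = 0.6321

0.6321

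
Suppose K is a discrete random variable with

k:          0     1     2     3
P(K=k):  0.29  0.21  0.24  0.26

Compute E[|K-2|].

E[|K-2|] = Σ |k-2|·P(K=k)
 = 2·0.29 + 1·0.21 + 0·0.24 + 1·0.26
 = 0.58 + 0.21 + 0 + 0.26
 = 1.05

1.05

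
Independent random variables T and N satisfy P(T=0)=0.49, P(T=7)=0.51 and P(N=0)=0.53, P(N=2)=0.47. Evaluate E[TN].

E[TN] = Σ_t Σ_n tn · P(T=t)P(N=n)
 = 0·0.2597 + 0·0.2303 + 0·0.2703 + 14·0.2397
 = 0 + 0 + 0 + 3.3558
 = 3.3558

3.3558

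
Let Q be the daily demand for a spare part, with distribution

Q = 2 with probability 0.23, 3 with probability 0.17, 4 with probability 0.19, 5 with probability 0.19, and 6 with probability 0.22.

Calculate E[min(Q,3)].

2.77

E[min(Q,3)] = Σ min(q,3)·P(Q=q)
 = 2·0.23 + 3·0.17 + 3·0.19 + 3·0.19 + 3·0.22
 = 0.46 + 0.51 + 0.57 + 0.57 + 0.66
 = 2.77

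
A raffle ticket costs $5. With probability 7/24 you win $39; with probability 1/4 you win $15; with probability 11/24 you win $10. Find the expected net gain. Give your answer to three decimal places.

E[payout] = 39·7/24 + 15·1/4 + 10·11/24
 = 91/8 + 15/4 + 55/12
 = 473/24
Net = 473/24 - 5 = 353/24

14.708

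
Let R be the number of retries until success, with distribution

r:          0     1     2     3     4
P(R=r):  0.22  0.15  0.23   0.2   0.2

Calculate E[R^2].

6.07

E[R^2] = Σ r^2·P(R=r)
 = 0·0.22 + 1·0.15 + 4·0.23 + 9·0.2 + 16·0.2
 = 0 + 0.15 + 0.92 + 1.8 + 3.2
 = 6.07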